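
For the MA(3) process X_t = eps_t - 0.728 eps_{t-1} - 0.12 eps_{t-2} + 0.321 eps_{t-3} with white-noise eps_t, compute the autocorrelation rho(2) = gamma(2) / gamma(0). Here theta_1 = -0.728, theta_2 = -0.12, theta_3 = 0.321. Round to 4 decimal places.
\rho(2) = -0.2147

For an MA(q) process with theta_0 = 1, the autocovariance is
  gamma(k) = sigma^2 * sum_{i=0..q-k} theta_i * theta_{i+k},
and rho(k) = gamma(k) / gamma(0). Sigma^2 cancels.
  numerator   = (1)*(-0.12) + (-0.728)*(0.321) = -0.353688.
  denominator = (1)^2 + (-0.728)^2 + (-0.12)^2 + (0.321)^2 = 1.647425.
  rho(2) = -0.353688 / 1.647425 = -0.2147.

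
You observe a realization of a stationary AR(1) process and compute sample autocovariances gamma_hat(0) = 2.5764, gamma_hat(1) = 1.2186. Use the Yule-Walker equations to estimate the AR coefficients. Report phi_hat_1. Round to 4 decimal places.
\hat\phi_{1} = 0.4730

The Yule-Walker equations for an AR(p) process read, in matrix form,
  Gamma_p phi = r_p,   with   (Gamma_p)_{ij} = gamma(|i - j|),
                       (r_p)_i = gamma(i),   i,j = 1..p.
Substitute the sample gammas (Toeplitz matrix and right-hand side of size 1):
  Gamma_p = [[2.5764]]
  r_p     = [1.2186]
With p = 1 this is the single equation gamma(0) phi_1 = gamma(1):
  phi_hat_1 = gamma(1) / gamma(0) = 1.2186 / 2.5764 = 0.4730.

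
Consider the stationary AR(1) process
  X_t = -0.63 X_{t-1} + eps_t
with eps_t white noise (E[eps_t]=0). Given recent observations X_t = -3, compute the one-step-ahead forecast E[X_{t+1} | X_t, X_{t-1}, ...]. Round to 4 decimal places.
E[X_{t+1} \mid \mathcal F_t] = 1.8900

For an AR(p) model X_t = c + sum_i phi_i X_{t-i} + eps_t, the
one-step-ahead conditional mean is
  E[X_{t+1} | X_t, ...] = c + sum_i phi_i X_{t+1-i}.
Substitute known values:
  E[X_{t+1} | ...] = (-0.63) * (-3)
                   = 1.8900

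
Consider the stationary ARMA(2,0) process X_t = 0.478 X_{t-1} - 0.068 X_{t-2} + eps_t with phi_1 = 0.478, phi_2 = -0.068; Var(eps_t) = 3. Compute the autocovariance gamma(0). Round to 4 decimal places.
\gamma(0) = 3.7689

Multiply the model equation by X_{t-k} and take expectations. With theta_0 = psi_0 = 1 and psi_j the MA(infinity) weights, this gives
  gamma(k) - sum_i phi_i gamma(k-i) = c_k,
  c_k = sigma^2 * sum_{j=k..q} theta_j psi_{j-k}   (c_k = 0 for k > q),
using gamma(-m) = gamma(m).
Pure AR (q = 0): c_0 = sigma^2 = 3, c_k = 0 for k >= 1.
Equations for k = 0, 1, 2 (AR order 2, c_2 = 0):
  (E0) gamma(0) = phi_1 gamma(1) + phi_2 gamma(2) + c_0
  (E1) gamma(1) = phi_1 gamma(0) + phi_2 gamma(1) + c_1
  (E2) gamma(2) = phi_1 gamma(1) + phi_2 gamma(0)
From (E1): gamma(1) = A gamma(0) + B with
  A = phi_1 / (1 - phi_2) = 0.478 / 1.068 = 0.447566,   B = c_1 / (1 - phi_2) = 0 / 1.068 = 0.
Insert (E2) into (E0): gamma(0) (1 - phi_2^2) = phi_1 (1 + phi_2) gamma(1) + c_0.
  phi_1 (1 + phi_2) = (0.478)(0.932) = 0.445496,   1 - phi_2^2 = 0.995376.
Replace gamma(1) by A gamma(0) + B and collect gamma(0):
  gamma(0) [0.995376 - (0.445496)(0.447566)] = c_0 = 3
  gamma(0) * 0.795987 = 3
  gamma(0) = 3 / 0.795987 = 3.768904.
Therefore gamma(0) = 3.7689 (to 4 decimal places).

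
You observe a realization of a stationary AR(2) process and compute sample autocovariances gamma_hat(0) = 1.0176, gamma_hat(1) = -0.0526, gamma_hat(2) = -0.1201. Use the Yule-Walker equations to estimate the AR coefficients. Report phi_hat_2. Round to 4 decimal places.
\hat\phi_{2} = -0.1210

The Yule-Walker equations for an AR(p) process read, in matrix form,
  Gamma_p phi = r_p,   with   (Gamma_p)_{ij} = gamma(|i - j|),
                       (r_p)_i = gamma(i),   i,j = 1..p.
Substitute the sample gammas (Toeplitz matrix and right-hand side of size 2):
  Gamma_p = [[1.0176, -0.0526], [-0.0526, 1.0176]]
  r_p     = [-0.0526, -0.1201]
Written out:
  1.0176 phi_1 - 0.0526 phi_2 = -0.0526
  -0.0526 phi_1 + 1.0176 phi_2 = -0.1201
Solve by Cramer's rule:
  det = gamma(0)^2 - gamma(1)^2 = (1.0176)^2 - (-0.0526)^2 = 1.03550976 - 0.00276676 = 1.032743
  phi_hat_1 = [gamma(1) gamma(0) - gamma(1) gamma(2)] / det = [(-0.0526)(1.0176) - (-0.0526)(-0.1201)] / 1.032743 = -0.05984302 / 1.032743 = -0.0579
  phi_hat_2 = [gamma(0) gamma(2) - gamma(1)^2] / det = [(1.0176)(-0.1201) - (-0.0526)^2] / 1.032743 = -0.12498052 / 1.032743 = -0.121
So phi_hat = [-0.0579, -0.1210].
Therefore phi_hat_2 = -0.1210.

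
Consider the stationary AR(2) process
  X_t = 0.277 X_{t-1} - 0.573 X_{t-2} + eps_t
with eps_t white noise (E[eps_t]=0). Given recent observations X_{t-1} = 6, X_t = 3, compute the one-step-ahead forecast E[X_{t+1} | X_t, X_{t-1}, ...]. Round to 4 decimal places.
E[X_{t+1} \mid \mathcal F_t] = -2.6070

For an AR(p) model X_t = c + sum_i phi_i X_{t-i} + eps_t, the
one-step-ahead conditional mean is
  E[X_{t+1} | X_t, ...] = c + sum_i phi_i X_{t+1-i}.
Substitute known values:
  E[X_{t+1} | ...] = (0.277) * (3) + (-0.573) * (6)
                   = -2.6070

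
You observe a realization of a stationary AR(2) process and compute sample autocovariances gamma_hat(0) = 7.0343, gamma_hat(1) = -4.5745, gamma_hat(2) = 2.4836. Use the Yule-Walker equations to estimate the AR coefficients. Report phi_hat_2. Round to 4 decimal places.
\hat\phi_{2} = -0.1210

The Yule-Walker equations for an AR(p) process read, in matrix form,
  Gamma_p phi = r_p,   with   (Gamma_p)_{ij} = gamma(|i - j|),
                       (r_p)_i = gamma(i),   i,j = 1..p.
Substitute the sample gammas (Toeplitz matrix and right-hand side of size 2):
  Gamma_p = [[7.0343, -4.5745], [-4.5745, 7.0343]]
  r_p     = [-4.5745, 2.4836]
Written out:
  7.0343 phi_1 - 4.5745 phi_2 = -4.5745
  -4.5745 phi_1 + 7.0343 phi_2 = 2.4836
Solve by Cramer's rule:
  det = gamma(0)^2 - gamma(1)^2 = (7.0343)^2 - (-4.5745)^2 = 49.48137649 - 20.92605025 = 28.55532624
  phi_hat_1 = [gamma(1) gamma(0) - gamma(1) gamma(2)] / det = [(-4.5745)(7.0343) - (-4.5745)(2.4836)] / 28.55532624 = -20.81717715 / 28.55532624 = -0.729
  phi_hat_2 = [gamma(0) gamma(2) - gamma(1)^2] / det = [(7.0343)(2.4836) - (-4.5745)^2] / 28.55532624 = -3.45566277 / 28.55532624 = -0.121
So phi_hat = [-0.7290, -0.1210].
Therefore phi_hat_2 = -0.1210.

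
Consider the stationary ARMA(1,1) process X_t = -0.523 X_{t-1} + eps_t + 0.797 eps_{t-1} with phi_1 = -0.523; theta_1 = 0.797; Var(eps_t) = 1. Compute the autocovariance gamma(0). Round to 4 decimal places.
\gamma(0) = 1.1033

Multiply the model equation by X_{t-k} and take expectations. With theta_0 = psi_0 = 1 and psi_j the MA(infinity) weights, this gives
  gamma(k) - sum_i phi_i gamma(k-i) = c_k,
  c_k = sigma^2 * sum_{j=k..q} theta_j psi_{j-k}   (c_k = 0 for k > q),
using gamma(-m) = gamma(m).
psi-weights needed (psi_j = theta_j + sum_i phi_i psi_{j-i}):
  psi_1 = theta_1 + phi_1 = 0.797 + (-0.523) = 0.274
Right-hand sides:
  c_0 = sigma^2 (1 + theta_1 psi_1) = 1 * (1 + (0.797)(0.274)) = 1 * 1.218378 = 1.218378
  c_1 = sigma^2 theta_1 = 1 * (0.797) = 0.797
  c_2 = 0
Equations for k = 0 and k = 1 (AR order 1):
  gamma(0) = phi_1 gamma(1) + c_0
  gamma(1) = phi_1 gamma(0) + c_1
Substituting the second into the first: gamma(0) (1 - phi_1^2) = c_0 + phi_1 c_1, so
  gamma(0) = (c_0 + phi_1 c_1) / (1 - phi_1^2) = (1.218378 + (-0.523)(0.797)) / (1 - (-0.523)^2) = 0.801547 / 0.726471 = 1.103343.
Therefore gamma(0) = 1.1033 (to 4 decimal places).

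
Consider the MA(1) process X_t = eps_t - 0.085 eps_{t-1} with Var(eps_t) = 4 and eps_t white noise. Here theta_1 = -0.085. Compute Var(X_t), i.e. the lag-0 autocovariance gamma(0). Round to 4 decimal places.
\gamma(0) = 4.0289

For an MA(q) process X_t = eps_t + sum_i theta_i eps_{t-i} with
Var(eps_t) = sigma^2, the variance is
  gamma(0) = sigma^2 * (1 + sum_i theta_i^2).
  sum_i theta_i^2 = (-0.085)^2 = 0.007225.
  gamma(0) = 4 * (1 + 0.007225) = 4 * 1.007225 = 4.0289.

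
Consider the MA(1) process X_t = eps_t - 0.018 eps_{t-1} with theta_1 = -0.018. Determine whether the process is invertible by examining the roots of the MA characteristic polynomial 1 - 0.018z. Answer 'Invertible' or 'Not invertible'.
\text{Invertible}

The MA(q) characteristic polynomial is P(z) = 1 - 0.018z.
Invertibility requires all roots to lie outside the unit circle, i.e. |z| > 1 for every root.
This is linear in z: 1 + (-0.018) z = 0  =>  z = -1/(-0.018) = 55.555556,  |z| = 55.555556.
Moduli of all roots: 55.5556.
All moduli strictly greater than 1? Yes.
Verdict: Invertible.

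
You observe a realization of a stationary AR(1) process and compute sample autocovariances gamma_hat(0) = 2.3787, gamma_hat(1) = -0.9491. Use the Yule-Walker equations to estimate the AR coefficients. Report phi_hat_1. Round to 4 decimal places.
\hat\phi_{1} = -0.3990

The Yule-Walker equations for an AR(p) process read, in matrix form,
  Gamma_p phi = r_p,   with   (Gamma_p)_{ij} = gamma(|i - j|),
                       (r_p)_i = gamma(i),   i,j = 1..p.
Substitute the sample gammas (Toeplitz matrix and right-hand side of size 1):
  Gamma_p = [[2.3787]]
  r_p     = [-0.9491]
With p = 1 this is the single equation gamma(0) phi_1 = gamma(1):
  phi_hat_1 = gamma(1) / gamma(0) = -0.9491 / 2.3787 = -0.3990.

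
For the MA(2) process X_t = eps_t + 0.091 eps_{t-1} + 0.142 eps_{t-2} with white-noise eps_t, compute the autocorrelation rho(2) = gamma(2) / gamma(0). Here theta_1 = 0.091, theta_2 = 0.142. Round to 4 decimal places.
\rho(2) = 0.1381

For an MA(q) process with theta_0 = 1, the autocovariance is
  gamma(k) = sigma^2 * sum_{i=0..q-k} theta_i * theta_{i+k},
and rho(k) = gamma(k) / gamma(0). Sigma^2 cancels.
  numerator   = (1)*(0.142) = 0.142.
  denominator = (1)^2 + (0.091)^2 + (0.142)^2 = 1.028445.
  rho(2) = 0.142 / 1.028445 = 0.1381.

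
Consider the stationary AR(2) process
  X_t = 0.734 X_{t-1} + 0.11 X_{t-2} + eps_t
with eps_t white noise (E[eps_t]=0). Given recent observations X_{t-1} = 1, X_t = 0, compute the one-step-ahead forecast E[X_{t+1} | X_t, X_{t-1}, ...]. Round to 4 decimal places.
E[X_{t+1} \mid \mathcal F_t] = 0.1100

For an AR(p) model X_t = c + sum_i phi_i X_{t-i} + eps_t, the
one-step-ahead conditional mean is
  E[X_{t+1} | X_t, ...] = c + sum_i phi_i X_{t+1-i}.
Substitute known values:
  E[X_{t+1} | ...] = (0.734) * (0) + (0.11) * (1)
                   = 0.1100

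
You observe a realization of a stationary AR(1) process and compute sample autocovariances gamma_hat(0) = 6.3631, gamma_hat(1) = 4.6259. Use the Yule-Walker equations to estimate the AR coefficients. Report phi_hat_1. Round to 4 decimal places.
\hat\phi_{1} = 0.7270

The Yule-Walker equations for an AR(p) process read, in matrix form,
  Gamma_p phi = r_p,   with   (Gamma_p)_{ij} = gamma(|i - j|),
                       (r_p)_i = gamma(i),   i,j = 1..p.
Substitute the sample gammas (Toeplitz matrix and right-hand side of size 1):
  Gamma_p = [[6.3631]]
  r_p     = [4.6259]
With p = 1 this is the single equation gamma(0) phi_1 = gamma(1):
  phi_hat_1 = gamma(1) / gamma(0) = 4.6259 / 6.3631 = 0.7270.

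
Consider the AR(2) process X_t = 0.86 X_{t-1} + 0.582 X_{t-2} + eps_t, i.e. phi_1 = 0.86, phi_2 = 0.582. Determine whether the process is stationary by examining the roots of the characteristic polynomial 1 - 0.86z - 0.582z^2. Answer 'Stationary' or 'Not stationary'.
\text{Not stationary}

The AR(p) characteristic polynomial is P(z) = 1 - 0.86z - 0.582z^2.
Stationarity requires all roots to lie outside the unit circle, i.e. |z| > 1 for every root.
Set 1 + (-0.86) z + (-0.582) z^2 = 0, i.e. a z^2 + b z + c = 0 with a = -0.582, b = -0.86, c = 1.
Discriminant D = b^2 - 4ac = (-0.86)^2 - 4*(-0.582)*1 = 0.7396 - (-2.328) = 3.0676.
D >= 0, so the roots are real: z = (-b +/- sqrt(D)) / (2a) = (0.86 +/- 1.751457) / (-1.164).
  z_1 = (0.86 + 1.751457) / (-1.164) = -2.2435,   |z_1| = 2.2435.
  z_2 = (0.86 - 1.751457) / (-1.164) = 0.7659,   |z_2| = 0.7659.
Moduli of all roots: 2.2435, 0.7659.
All moduli strictly greater than 1? No.
Verdict: Not stationary.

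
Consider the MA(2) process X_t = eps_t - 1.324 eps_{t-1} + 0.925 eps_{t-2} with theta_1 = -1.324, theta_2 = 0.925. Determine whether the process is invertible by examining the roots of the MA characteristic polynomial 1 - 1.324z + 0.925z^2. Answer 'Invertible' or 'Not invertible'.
\text{Invertible}

The MA(q) characteristic polynomial is P(z) = 1 - 1.324z + 0.925z^2.
Invertibility requires all roots to lie outside the unit circle, i.e. |z| > 1 for every root.
Set 1 + (-1.324) z + (0.925) z^2 = 0, i.e. a z^2 + b z + c = 0 with a = 0.925, b = -1.324, c = 1.
Discriminant D = b^2 - 4ac = (-1.324)^2 - 4*(0.925)*1 = 1.752976 - (3.7) = -1.947024.
D < 0, so the roots are the complex-conjugate pair z = (-b +/- i sqrt(-D)) / (2a) = 0.7157 +/- 0.7542i.
For a conjugate pair |z|^2 = z * conj(z) = (product of roots) = c/a = 1/(0.925) = 1.081081, so |z| = sqrt(1.081081) = 1.0398 for both roots.
Moduli of all roots: 1.0398, 1.0398.
All moduli strictly greater than 1? Yes.
Verdict: Invertible.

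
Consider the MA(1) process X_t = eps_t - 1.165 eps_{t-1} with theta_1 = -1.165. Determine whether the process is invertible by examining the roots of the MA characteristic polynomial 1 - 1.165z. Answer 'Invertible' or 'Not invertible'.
\text{Not invertible}

The MA(q) characteristic polynomial is P(z) = 1 - 1.165z.
Invertibility requires all roots to lie outside the unit circle, i.e. |z| > 1 for every root.
This is linear in z: 1 + (-1.165) z = 0  =>  z = -1/(-1.165) = 0.858369,  |z| = 0.858369.
Moduli of all roots: 0.8584.
All moduli strictly greater than 1? No.
Verdict: Not invertible.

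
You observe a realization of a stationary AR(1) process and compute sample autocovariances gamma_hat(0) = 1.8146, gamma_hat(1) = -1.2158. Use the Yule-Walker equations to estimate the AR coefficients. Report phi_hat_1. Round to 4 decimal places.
\hat\phi_{1} = -0.6700

The Yule-Walker equations for an AR(p) process read, in matrix form,
  Gamma_p phi = r_p,   with   (Gamma_p)_{ij} = gamma(|i - j|),
                       (r_p)_i = gamma(i),   i,j = 1..p.
Substitute the sample gammas (Toeplitz matrix and right-hand side of size 1):
  Gamma_p = [[1.8146]]
  r_p     = [-1.2158]
With p = 1 this is the single equation gamma(0) phi_1 = gamma(1):
  phi_hat_1 = gamma(1) / gamma(0) = -1.2158 / 1.8146 = -0.6700.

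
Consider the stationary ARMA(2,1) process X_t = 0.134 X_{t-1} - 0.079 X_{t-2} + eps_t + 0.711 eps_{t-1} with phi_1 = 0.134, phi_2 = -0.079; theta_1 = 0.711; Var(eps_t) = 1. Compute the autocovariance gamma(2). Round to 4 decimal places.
\gamma(2) = -0.0189

Multiply the model equation by X_{t-k} and take expectations. With theta_0 = psi_0 = 1 and psi_j the MA(infinity) weights, this gives
  gamma(k) - sum_i phi_i gamma(k-i) = c_k,
  c_k = sigma^2 * sum_{j=k..q} theta_j psi_{j-k}   (c_k = 0 for k > q),
using gamma(-m) = gamma(m).
psi-weights needed (psi_j = theta_j + sum_i phi_i psi_{j-i}):
  psi_1 = theta_1 + phi_1 = 0.711 + (0.134) = 0.845
Right-hand sides:
  c_0 = sigma^2 (1 + theta_1 psi_1) = 1 * (1 + (0.711)(0.845)) = 1 * 1.600795 = 1.600795
  c_1 = sigma^2 theta_1 = 1 * (0.711) = 0.711
  c_2 = 0
Equations for k = 0, 1, 2 (AR order 2, c_2 = 0):
  (E0) gamma(0) = phi_1 gamma(1) + phi_2 gamma(2) + c_0
  (E1) gamma(1) = phi_1 gamma(0) + phi_2 gamma(1) + c_1
  (E2) gamma(2) = phi_1 gamma(1) + phi_2 gamma(0)
From (E1): gamma(1) = A gamma(0) + B with
  A = phi_1 / (1 - phi_2) = 0.134 / 1.079 = 0.124189,   B = c_1 / (1 - phi_2) = 0.711 / 1.079 = 0.658943.
Insert (E2) into (E0): gamma(0) (1 - phi_2^2) = phi_1 (1 + phi_2) gamma(1) + c_0.
  phi_1 (1 + phi_2) = (0.134)(0.921) = 0.123414,   1 - phi_2^2 = 0.993759.
Replace gamma(1) by A gamma(0) + B and collect gamma(0):
  gamma(0) [0.993759 - (0.123414)(0.124189)] = (0.123414)(0.658943) + 1.600795
  gamma(0) * 0.978432 = 1.682118
  gamma(0) = 1.682118 / 0.978432 = 1.719197.
  gamma(1) = A gamma(0) + B = (0.124189)(1.719197) + (0.658943) = 0.872449.
  gamma(2) = phi_1 gamma(1) + phi_2 gamma(0) = (0.134)(0.872449) + (-0.079)(1.719197) = -0.018908.
Therefore gamma(2) = -0.0189 (to 4 decimal places).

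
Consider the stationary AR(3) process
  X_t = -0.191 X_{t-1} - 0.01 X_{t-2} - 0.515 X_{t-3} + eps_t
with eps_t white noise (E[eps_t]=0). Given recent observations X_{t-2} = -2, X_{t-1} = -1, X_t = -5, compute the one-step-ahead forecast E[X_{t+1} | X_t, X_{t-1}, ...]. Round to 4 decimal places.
E[X_{t+1} \mid \mathcal F_t] = 1.9950

For an AR(p) model X_t = c + sum_i phi_i X_{t-i} + eps_t, the
one-step-ahead conditional mean is
  E[X_{t+1} | X_t, ...] = c + sum_i phi_i X_{t+1-i}.
Substitute known values:
  E[X_{t+1} | ...] = (-0.191) * (-5) + (-0.01) * (-1) + (-0.515) * (-2)
                   = 1.9950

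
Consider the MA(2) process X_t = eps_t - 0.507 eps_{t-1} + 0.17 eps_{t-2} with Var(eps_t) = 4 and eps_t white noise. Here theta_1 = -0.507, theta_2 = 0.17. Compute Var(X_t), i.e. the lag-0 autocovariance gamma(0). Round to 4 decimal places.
\gamma(0) = 5.1438

For an MA(q) process X_t = eps_t + sum_i theta_i eps_{t-i} with
Var(eps_t) = sigma^2, the variance is
  gamma(0) = sigma^2 * (1 + sum_i theta_i^2).
  sum_i theta_i^2 = (-0.507)^2 + (0.17)^2 = 0.257049 + 0.0289 = 0.285949.
  gamma(0) = 4 * (1 + 0.285949) = 4 * 1.285949 = 5.143796, which rounds to 5.1438.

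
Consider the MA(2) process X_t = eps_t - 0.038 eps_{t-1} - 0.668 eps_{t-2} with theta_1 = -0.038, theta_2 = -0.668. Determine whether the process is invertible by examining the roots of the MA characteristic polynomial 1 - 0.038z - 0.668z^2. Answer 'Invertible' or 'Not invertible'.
\text{Invertible}

The MA(q) characteristic polynomial is P(z) = 1 - 0.038z - 0.668z^2.
Invertibility requires all roots to lie outside the unit circle, i.e. |z| > 1 for every root.
Set 1 + (-0.038) z + (-0.668) z^2 = 0, i.e. a z^2 + b z + c = 0 with a = -0.668, b = -0.038, c = 1.
Discriminant D = b^2 - 4ac = (-0.038)^2 - 4*(-0.668)*1 = 0.001444 - (-2.672) = 2.673444.
D >= 0, so the roots are real: z = (-b +/- sqrt(D)) / (2a) = (0.038 +/- 1.635067) / (-1.336).
  z_1 = (0.038 + 1.635067) / (-1.336) = -1.2523,   |z_1| = 1.2523.
  z_2 = (0.038 - 1.635067) / (-1.336) = 1.1954,   |z_2| = 1.1954.
Moduli of all roots: 1.2523, 1.1954.
All moduli strictly greater than 1? Yes.
Verdict: Invertible.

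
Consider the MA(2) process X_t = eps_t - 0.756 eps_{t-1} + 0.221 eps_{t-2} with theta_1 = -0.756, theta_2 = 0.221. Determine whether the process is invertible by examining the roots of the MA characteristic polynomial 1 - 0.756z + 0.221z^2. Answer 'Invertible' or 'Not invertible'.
\text{Invertible}

The MA(q) characteristic polynomial is P(z) = 1 - 0.756z + 0.221z^2.
Invertibility requires all roots to lie outside the unit circle, i.e. |z| > 1 for every root.
Set 1 + (-0.756) z + (0.221) z^2 = 0, i.e. a z^2 + b z + c = 0 with a = 0.221, b = -0.756, c = 1.
Discriminant D = b^2 - 4ac = (-0.756)^2 - 4*(0.221)*1 = 0.571536 - (0.884) = -0.312464.
D < 0, so the roots are the complex-conjugate pair z = (-b +/- i sqrt(-D)) / (2a) = 1.7104 +/- 1.2647i.
For a conjugate pair |z|^2 = z * conj(z) = (product of roots) = c/a = 1/(0.221) = 4.524887, so |z| = sqrt(4.524887) = 2.1272 for both roots.
Moduli of all roots: 2.1272, 2.1272.
All moduli strictly greater than 1? Yes.
Verdict: Invertible.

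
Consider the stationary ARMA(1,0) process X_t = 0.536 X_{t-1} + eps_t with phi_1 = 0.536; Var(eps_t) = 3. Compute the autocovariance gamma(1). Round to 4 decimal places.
\gamma(1) = 2.2562

Multiply the model equation by X_{t-k} and take expectations. With theta_0 = psi_0 = 1 and psi_j the MA(infinity) weights, this gives
  gamma(k) - sum_i phi_i gamma(k-i) = c_k,
  c_k = sigma^2 * sum_{j=k..q} theta_j psi_{j-k}   (c_k = 0 for k > q),
using gamma(-m) = gamma(m).
Pure AR (q = 0): c_0 = sigma^2 = 3, c_k = 0 for k >= 1.
Equations for k = 0 and k = 1 (AR order 1):
  gamma(0) = phi_1 gamma(1) + c_0
  gamma(1) = phi_1 gamma(0) + c_1
Substituting the second into the first: gamma(0) (1 - phi_1^2) = c_0 + phi_1 c_1, so
  gamma(0) = c_0 / (1 - phi_1^2) = 3 / (1 - (0.536)^2) = 3 / 0.712704 = 4.209321.
  gamma(1) = phi_1 gamma(0) = (0.536)(4.209321) = 2.256196.
Therefore gamma(1) = 2.2562 (to 4 decimal places).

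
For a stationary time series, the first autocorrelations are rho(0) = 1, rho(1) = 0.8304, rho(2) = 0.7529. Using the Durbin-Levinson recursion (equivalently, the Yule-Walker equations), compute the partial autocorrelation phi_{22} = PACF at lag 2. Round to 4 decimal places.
\phi_{22} = 0.2040

The PACF at lag k is phi_{kk}, the last component of the solution
to the Yule-Walker system G_k phi = r_k where
  (G_k)_{ij} = rho(|i - j|), (r_k)_i = rho(i), i,j = 1..k.
Equivalently, Durbin-Levinson gives phi_{kk} iteratively:
  phi_{11} = rho(1)
  phi_{kk} = [rho(k) - sum_{j=1..k-1} phi_{k-1,j} rho(k-j)]
            / [1 - sum_{j=1..k-1} phi_{k-1,j} rho(j)],
  phi_{k,j} = phi_{k-1,j} - phi_{kk} phi_{k-1,k-j},  j = 1..k-1.
Step k = 1:
  phi_11 = rho(1) = 0.8304.
Step k = 2:
  phi_22 = [rho(2) - phi_11 rho(1)] / [1 - phi_11 rho(1)] = [0.7529 - (0.8304)(0.8304)] / [1 - (0.8304)(0.8304)]
         = 0.06333584 / 0.31043584 = 0.204.
Therefore phi_{22} = 0.2040.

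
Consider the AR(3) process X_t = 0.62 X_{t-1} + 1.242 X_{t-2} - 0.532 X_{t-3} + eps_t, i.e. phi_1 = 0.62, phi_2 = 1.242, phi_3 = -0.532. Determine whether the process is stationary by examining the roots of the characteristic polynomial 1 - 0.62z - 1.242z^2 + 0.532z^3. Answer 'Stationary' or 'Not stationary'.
\text{Not stationary}

The AR(p) characteristic polynomial is P(z) = 1 - 0.62z - 1.242z^2 + 0.532z^3.
Stationarity requires all roots to lie outside the unit circle, i.e. |z| > 1 for every root.
Degree 3: look for a simple real root z0 first, then factor out (1 - z/z0) and solve the remaining quadratic.
Testing z0 = 2.5: P(2.5) = 1 + (-0.62)(2.5) + (-1.242)(2.5)^2 + (0.532)(2.5)^3
  = 1 + (-1.55) + (-7.7625) + (8.3125) = 0.  So z_0 = 2.5 is a root, |z_0| = 2.5.
Divide out the factor (1 - 0.4 z) = (1 - z/z0) (since 1/z0 = 0.4):
  P(z) = (1 - 0.4 z)(1 + (-0.22) z + (-1.33) z^2)
  [check: z-coef -0.22 - (0.4) = -0.62; z^2-coef -1.33 - (0.4)(-0.22) = -1.242; z^3-coef -(0.4)(-1.33) = 0.532.]
Remaining roots from the quadratic factor 1 + (-0.22) z + (-1.33) z^2:
  Set 1 + (-0.22) z + (-1.33) z^2 = 0, i.e. a z^2 + b z + c = 0 with a = -1.33, b = -0.22, c = 1.
  Discriminant D = b^2 - 4ac = (-0.22)^2 - 4*(-1.33)*1 = 0.0484 - (-5.32) = 5.3684.
  D >= 0, so the roots are real: z = (-b +/- sqrt(D)) / (2a) = (0.22 +/- 2.316981) / (-2.66).
    z_1 = (0.22 + 2.316981) / (-2.66) = -0.9538,   |z_1| = 0.9538.
    z_2 = (0.22 - 2.316981) / (-2.66) = 0.7883,   |z_2| = 0.7883.
Moduli of all roots: 2.5000, 0.9538, 0.7883.
All moduli strictly greater than 1? No.
Verdict: Not stationary.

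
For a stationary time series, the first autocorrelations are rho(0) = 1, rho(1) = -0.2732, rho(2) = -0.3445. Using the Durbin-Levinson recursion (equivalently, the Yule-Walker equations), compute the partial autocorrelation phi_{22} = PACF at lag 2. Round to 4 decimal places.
\phi_{22} = -0.4529

The PACF at lag k is phi_{kk}, the last component of the solution
to the Yule-Walker system G_k phi = r_k where
  (G_k)_{ij} = rho(|i - j|), (r_k)_i = rho(i), i,j = 1..k.
Equivalently, Durbin-Levinson gives phi_{kk} iteratively:
  phi_{11} = rho(1)
  phi_{kk} = [rho(k) - sum_{j=1..k-1} phi_{k-1,j} rho(k-j)]
            / [1 - sum_{j=1..k-1} phi_{k-1,j} rho(j)],
  phi_{k,j} = phi_{k-1,j} - phi_{kk} phi_{k-1,k-j},  j = 1..k-1.
Step k = 1:
  phi_11 = rho(1) = -0.2732.
Step k = 2:
  phi_22 = [rho(2) - phi_11 rho(1)] / [1 - phi_11 rho(1)] = [-0.3445 - (-0.2732)(-0.2732)] / [1 - (-0.2732)(-0.2732)]
         = -0.41913824 / 0.92536176 = -0.4529.
Therefore phi_{22} = -0.4529.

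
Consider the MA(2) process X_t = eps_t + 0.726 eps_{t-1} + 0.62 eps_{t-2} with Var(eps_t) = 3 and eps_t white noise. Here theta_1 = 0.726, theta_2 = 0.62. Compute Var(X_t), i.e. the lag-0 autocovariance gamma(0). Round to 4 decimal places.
\gamma(0) = 5.7344

For an MA(q) process X_t = eps_t + sum_i theta_i eps_{t-i} with
Var(eps_t) = sigma^2, the variance is
  gamma(0) = sigma^2 * (1 + sum_i theta_i^2).
  sum_i theta_i^2 = (0.726)^2 + (0.62)^2 = 0.527076 + 0.3844 = 0.911476.
  gamma(0) = 3 * (1 + 0.911476) = 3 * 1.911476 = 5.734428, which rounds to 5.7344.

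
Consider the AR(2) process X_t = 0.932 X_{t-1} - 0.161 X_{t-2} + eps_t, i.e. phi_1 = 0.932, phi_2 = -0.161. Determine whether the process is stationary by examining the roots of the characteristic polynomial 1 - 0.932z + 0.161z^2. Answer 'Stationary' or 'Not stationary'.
\text{Stationary}

The AR(p) characteristic polynomial is P(z) = 1 - 0.932z + 0.161z^2.
Stationarity requires all roots to lie outside the unit circle, i.e. |z| > 1 for every root.
Set 1 + (-0.932) z + (0.161) z^2 = 0, i.e. a z^2 + b z + c = 0 with a = 0.161, b = -0.932, c = 1.
Discriminant D = b^2 - 4ac = (-0.932)^2 - 4*(0.161)*1 = 0.868624 - (0.644) = 0.224624.
D >= 0, so the roots are real: z = (-b +/- sqrt(D)) / (2a) = (0.932 +/- 0.473945) / (0.322).
  z_1 = (0.932 + 0.473945) / (0.322) = 4.3663,   |z_1| = 4.3663.
  z_2 = (0.932 - 0.473945) / (0.322) = 1.4225,   |z_2| = 1.4225.
Moduli of all roots: 4.3663, 1.4225.
All moduli strictly greater than 1? Yes.
Verdict: Stationary.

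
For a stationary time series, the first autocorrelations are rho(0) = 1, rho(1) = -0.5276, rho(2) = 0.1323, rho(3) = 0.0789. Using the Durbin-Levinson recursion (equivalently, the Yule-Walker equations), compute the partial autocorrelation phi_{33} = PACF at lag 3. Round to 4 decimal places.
\phi_{33} = 0.0810

The PACF at lag k is phi_{kk}, the last component of the solution
to the Yule-Walker system G_k phi = r_k where
  (G_k)_{ij} = rho(|i - j|), (r_k)_i = rho(i), i,j = 1..k.
Equivalently, Durbin-Levinson gives phi_{kk} iteratively:
  phi_{11} = rho(1)
  phi_{kk} = [rho(k) - sum_{j=1..k-1} phi_{k-1,j} rho(k-j)]
            / [1 - sum_{j=1..k-1} phi_{k-1,j} rho(j)],
  phi_{k,j} = phi_{k-1,j} - phi_{kk} phi_{k-1,k-j},  j = 1..k-1.
Step k = 1:
  phi_11 = rho(1) = -0.5276.
Step k = 2:
  phi_22 = [rho(2) - phi_11 rho(1)] / [1 - phi_11 rho(1)] = [0.1323 - (-0.5276)(-0.5276)] / [1 - (-0.5276)(-0.5276)]
         = -0.14606176 / 0.72163824 = -0.202403.
  Update: phi_21 = phi_11 - phi_22 phi_11 = -0.5276 - (-0.202403)(-0.5276) = -0.634388.
Step k = 3:
  phi_33 = [rho(3) - phi_21 rho(2) - phi_22 rho(1)] / [1 - phi_21 rho(1) - phi_22 rho(2)]
    numerator   = 0.0789 - (-0.634388)(0.1323) - (-0.202403)(-0.5276) = 0.05604168
    denominator = 1 - (-0.634388)(-0.5276) - (-0.202403)(0.1323) = 0.6920749
  phi_33 = 0.05604168 / 0.6920749 = 0.081.
Therefore phi_{33} = 0.0810.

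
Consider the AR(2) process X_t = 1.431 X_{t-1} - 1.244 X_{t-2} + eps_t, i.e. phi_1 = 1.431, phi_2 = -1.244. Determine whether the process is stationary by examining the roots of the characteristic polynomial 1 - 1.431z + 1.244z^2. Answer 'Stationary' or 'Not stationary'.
\text{Not stationary}

The AR(p) characteristic polynomial is P(z) = 1 - 1.431z + 1.244z^2.
Stationarity requires all roots to lie outside the unit circle, i.e. |z| > 1 for every root.
Set 1 + (-1.431) z + (1.244) z^2 = 0, i.e. a z^2 + b z + c = 0 with a = 1.244, b = -1.431, c = 1.
Discriminant D = b^2 - 4ac = (-1.431)^2 - 4*(1.244)*1 = 2.047761 - (4.976) = -2.928239.
D < 0, so the roots are the complex-conjugate pair z = (-b +/- i sqrt(-D)) / (2a) = 0.5752 +/- 0.6878i.
For a conjugate pair |z|^2 = z * conj(z) = (product of roots) = c/a = 1/(1.244) = 0.803859, so |z| = sqrt(0.803859) = 0.8966 for both roots.
Moduli of all roots: 0.8966, 0.8966.
All moduli strictly greater than 1? No.
Verdict: Not stationary.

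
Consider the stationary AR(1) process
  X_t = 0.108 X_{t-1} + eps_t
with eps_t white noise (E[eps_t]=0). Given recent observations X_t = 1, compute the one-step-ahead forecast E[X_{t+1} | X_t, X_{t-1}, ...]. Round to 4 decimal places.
E[X_{t+1} \mid \mathcal F_t] = 0.1080

For an AR(p) model X_t = c + sum_i phi_i X_{t-i} + eps_t, the
one-step-ahead conditional mean is
  E[X_{t+1} | X_t, ...] = c + sum_i phi_i X_{t+1-i}.
Substitute known values:
  E[X_{t+1} | ...] = (0.108) * (1)
                   = 0.1080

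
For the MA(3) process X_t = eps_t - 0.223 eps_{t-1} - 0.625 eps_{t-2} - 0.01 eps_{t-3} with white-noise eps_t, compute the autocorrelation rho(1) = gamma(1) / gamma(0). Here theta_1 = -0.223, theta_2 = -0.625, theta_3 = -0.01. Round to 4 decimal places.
\rho(1) = -0.0537

For an MA(q) process with theta_0 = 1, the autocovariance is
  gamma(k) = sigma^2 * sum_{i=0..q-k} theta_i * theta_{i+k},
and rho(k) = gamma(k) / gamma(0). Sigma^2 cancels.
  numerator   = (1)*(-0.223) + (-0.223)*(-0.625) + (-0.625)*(-0.01) = -0.077375.
  denominator = (1)^2 + (-0.223)^2 + (-0.625)^2 + (-0.01)^2 = 1.440454.
  rho(1) = -0.077375 / 1.440454 = -0.0537.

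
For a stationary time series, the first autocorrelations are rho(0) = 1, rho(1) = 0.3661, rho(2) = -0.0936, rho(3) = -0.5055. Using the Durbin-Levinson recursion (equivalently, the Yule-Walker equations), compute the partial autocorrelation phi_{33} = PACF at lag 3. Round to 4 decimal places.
\phi_{33} = -0.4540

The PACF at lag k is phi_{kk}, the last component of the solution
to the Yule-Walker system G_k phi = r_k where
  (G_k)_{ij} = rho(|i - j|), (r_k)_i = rho(i), i,j = 1..k.
Equivalently, Durbin-Levinson gives phi_{kk} iteratively:
  phi_{11} = rho(1)
  phi_{kk} = [rho(k) - sum_{j=1..k-1} phi_{k-1,j} rho(k-j)]
            / [1 - sum_{j=1..k-1} phi_{k-1,j} rho(j)],
  phi_{k,j} = phi_{k-1,j} - phi_{kk} phi_{k-1,k-j},  j = 1..k-1.
Step k = 1:
  phi_11 = rho(1) = 0.3661.
Step k = 2:
  phi_22 = [rho(2) - phi_11 rho(1)] / [1 - phi_11 rho(1)] = [-0.0936 - (0.3661)(0.3661)] / [1 - (0.3661)(0.3661)]
         = -0.22762921 / 0.86597079 = -0.26286.
  Update: phi_21 = phi_11 - phi_22 phi_11 = 0.3661 - (-0.26286)(0.3661) = 0.462333.
Step k = 3:
  phi_33 = [rho(3) - phi_21 rho(2) - phi_22 rho(1)] / [1 - phi_21 rho(1) - phi_22 rho(2)]
    numerator   = -0.5055 - (0.462333)(-0.0936) - (-0.26286)(0.3661) = -0.36599252
    denominator = 1 - (0.462333)(0.3661) - (-0.26286)(-0.0936) = 0.80613614
  phi_33 = -0.36599252 / 0.80613614 = -0.454.
Therefore phi_{33} = -0.4540.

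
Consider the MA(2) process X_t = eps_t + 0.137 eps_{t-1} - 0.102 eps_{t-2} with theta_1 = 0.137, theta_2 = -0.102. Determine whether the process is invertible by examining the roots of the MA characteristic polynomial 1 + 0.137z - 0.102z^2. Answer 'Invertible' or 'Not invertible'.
\text{Invertible}

The MA(q) characteristic polynomial is P(z) = 1 + 0.137z - 0.102z^2.
Invertibility requires all roots to lie outside the unit circle, i.e. |z| > 1 for every root.
Set 1 + (0.137) z + (-0.102) z^2 = 0, i.e. a z^2 + b z + c = 0 with a = -0.102, b = 0.137, c = 1.
Discriminant D = b^2 - 4ac = (0.137)^2 - 4*(-0.102)*1 = 0.018769 - (-0.408) = 0.426769.
D >= 0, so the roots are real: z = (-b +/- sqrt(D)) / (2a) = (-0.137 +/- 0.653276) / (-0.204).
  z_1 = (-0.137 + 0.653276) / (-0.204) = -2.5308,   |z_1| = 2.5308.
  z_2 = (-0.137 - 0.653276) / (-0.204) = 3.8739,   |z_2| = 3.8739.
Moduli of all roots: 2.5308, 3.8739.
All moduli strictly greater than 1? Yes.
Verdict: Invertible.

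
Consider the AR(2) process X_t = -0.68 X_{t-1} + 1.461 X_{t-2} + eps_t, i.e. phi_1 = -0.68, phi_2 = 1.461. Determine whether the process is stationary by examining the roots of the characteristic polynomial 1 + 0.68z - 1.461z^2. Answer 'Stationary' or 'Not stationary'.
\text{Not stationary}

The AR(p) characteristic polynomial is P(z) = 1 + 0.68z - 1.461z^2.
Stationarity requires all roots to lie outside the unit circle, i.e. |z| > 1 for every root.
Set 1 + (0.68) z + (-1.461) z^2 = 0, i.e. a z^2 + b z + c = 0 with a = -1.461, b = 0.68, c = 1.
Discriminant D = b^2 - 4ac = (0.68)^2 - 4*(-1.461)*1 = 0.4624 - (-5.844) = 6.3064.
D >= 0, so the roots are real: z = (-b +/- sqrt(D)) / (2a) = (-0.68 +/- 2.511255) / (-2.922).
  z_1 = (-0.68 + 2.511255) / (-2.922) = -0.6267,   |z_1| = 0.6267.
  z_2 = (-0.68 - 2.511255) / (-2.922) = 1.0921,   |z_2| = 1.0921.
Moduli of all roots: 0.6267, 1.0921.
All moduli strictly greater than 1? No.
Verdict: Not stationary.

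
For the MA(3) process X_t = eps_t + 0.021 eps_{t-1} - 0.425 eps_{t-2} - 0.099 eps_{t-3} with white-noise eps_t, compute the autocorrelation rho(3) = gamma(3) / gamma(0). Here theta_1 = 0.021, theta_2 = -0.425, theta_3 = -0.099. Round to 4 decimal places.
\rho(3) = -0.0831

For an MA(q) process with theta_0 = 1, the autocovariance is
  gamma(k) = sigma^2 * sum_{i=0..q-k} theta_i * theta_{i+k},
and rho(k) = gamma(k) / gamma(0). Sigma^2 cancels.
  numerator   = (1)*(-0.099) = -0.099.
  denominator = (1)^2 + (0.021)^2 + (-0.425)^2 + (-0.099)^2 = 1.190867.
  rho(3) = -0.099 / 1.190867 = -0.0831.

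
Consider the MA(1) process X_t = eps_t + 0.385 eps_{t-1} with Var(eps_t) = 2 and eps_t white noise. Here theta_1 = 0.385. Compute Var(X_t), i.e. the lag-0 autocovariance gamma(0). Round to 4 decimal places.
\gamma(0) = 2.2965

For an MA(q) process X_t = eps_t + sum_i theta_i eps_{t-i} with
Var(eps_t) = sigma^2, the variance is
  gamma(0) = sigma^2 * (1 + sum_i theta_i^2).
  sum_i theta_i^2 = (0.385)^2 = 0.148225.
  gamma(0) = 2 * (1 + 0.148225) = 2 * 1.148225 = 2.29645, which rounds to 2.2965.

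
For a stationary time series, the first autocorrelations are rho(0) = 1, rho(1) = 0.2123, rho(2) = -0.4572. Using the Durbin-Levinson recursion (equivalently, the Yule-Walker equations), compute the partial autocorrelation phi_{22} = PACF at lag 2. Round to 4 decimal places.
\phi_{22} = -0.5260

The PACF at lag k is phi_{kk}, the last component of the solution
to the Yule-Walker system G_k phi = r_k where
  (G_k)_{ij} = rho(|i - j|), (r_k)_i = rho(i), i,j = 1..k.
Equivalently, Durbin-Levinson gives phi_{kk} iteratively:
  phi_{11} = rho(1)
  phi_{kk} = [rho(k) - sum_{j=1..k-1} phi_{k-1,j} rho(k-j)]
            / [1 - sum_{j=1..k-1} phi_{k-1,j} rho(j)],
  phi_{k,j} = phi_{k-1,j} - phi_{kk} phi_{k-1,k-j},  j = 1..k-1.
Step k = 1:
  phi_11 = rho(1) = 0.2123.
Step k = 2:
  phi_22 = [rho(2) - phi_11 rho(1)] / [1 - phi_11 rho(1)] = [-0.4572 - (0.2123)(0.2123)] / [1 - (0.2123)(0.2123)]
         = -0.50227129 / 0.95492871 = -0.526.
Therefore phi_{22} = -0.5260.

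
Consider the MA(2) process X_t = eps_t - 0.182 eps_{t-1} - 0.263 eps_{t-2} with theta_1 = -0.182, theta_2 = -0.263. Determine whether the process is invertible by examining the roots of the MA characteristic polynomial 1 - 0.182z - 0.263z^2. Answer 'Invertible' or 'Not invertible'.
\text{Invertible}

The MA(q) characteristic polynomial is P(z) = 1 - 0.182z - 0.263z^2.
Invertibility requires all roots to lie outside the unit circle, i.e. |z| > 1 for every root.
Set 1 + (-0.182) z + (-0.263) z^2 = 0, i.e. a z^2 + b z + c = 0 with a = -0.263, b = -0.182, c = 1.
Discriminant D = b^2 - 4ac = (-0.182)^2 - 4*(-0.263)*1 = 0.033124 - (-1.052) = 1.085124.
D >= 0, so the roots are real: z = (-b +/- sqrt(D)) / (2a) = (0.182 +/- 1.041693) / (-0.526).
  z_1 = (0.182 + 1.041693) / (-0.526) = -2.3264,   |z_1| = 2.3264.
  z_2 = (0.182 - 1.041693) / (-0.526) = 1.6344,   |z_2| = 1.6344.
Moduli of all roots: 2.3264, 1.6344.
All moduli strictly greater than 1? Yes.
Verdict: Invertible.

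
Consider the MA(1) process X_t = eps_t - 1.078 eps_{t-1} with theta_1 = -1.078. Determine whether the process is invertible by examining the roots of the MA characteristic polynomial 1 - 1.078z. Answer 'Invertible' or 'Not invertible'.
\text{Not invertible}

The MA(q) characteristic polynomial is P(z) = 1 - 1.078z.
Invertibility requires all roots to lie outside the unit circle, i.e. |z| > 1 for every root.
This is linear in z: 1 + (-1.078) z = 0  =>  z = -1/(-1.078) = 0.927644,  |z| = 0.927644.
Moduli of all roots: 0.9276.
All moduli strictly greater than 1? No.
Verdict: Not invertible.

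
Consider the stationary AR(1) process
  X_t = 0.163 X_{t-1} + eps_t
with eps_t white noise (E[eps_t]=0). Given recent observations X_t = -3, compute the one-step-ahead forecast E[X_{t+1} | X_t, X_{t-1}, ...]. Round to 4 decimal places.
E[X_{t+1} \mid \mathcal F_t] = -0.4890

For an AR(p) model X_t = c + sum_i phi_i X_{t-i} + eps_t, the
one-step-ahead conditional mean is
  E[X_{t+1} | X_t, ...] = c + sum_i phi_i X_{t+1-i}.
Substitute known values:
  E[X_{t+1} | ...] = (0.163) * (-3)
                   = -0.4890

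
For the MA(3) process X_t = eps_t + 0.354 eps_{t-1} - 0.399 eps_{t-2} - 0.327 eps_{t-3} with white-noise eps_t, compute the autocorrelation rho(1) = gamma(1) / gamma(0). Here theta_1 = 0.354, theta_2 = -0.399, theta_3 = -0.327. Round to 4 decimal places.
\rho(1) = 0.2467

For an MA(q) process with theta_0 = 1, the autocovariance is
  gamma(k) = sigma^2 * sum_{i=0..q-k} theta_i * theta_{i+k},
and rho(k) = gamma(k) / gamma(0). Sigma^2 cancels.
  numerator   = (1)*(0.354) + (0.354)*(-0.399) + (-0.399)*(-0.327) = 0.343227.
  denominator = (1)^2 + (0.354)^2 + (-0.399)^2 + (-0.327)^2 = 1.391446.
  rho(1) = 0.343227 / 1.391446 = 0.2467.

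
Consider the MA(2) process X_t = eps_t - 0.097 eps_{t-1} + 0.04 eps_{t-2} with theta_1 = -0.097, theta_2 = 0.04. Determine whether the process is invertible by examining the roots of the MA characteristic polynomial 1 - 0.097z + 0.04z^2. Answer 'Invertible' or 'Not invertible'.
\text{Invertible}

The MA(q) characteristic polynomial is P(z) = 1 - 0.097z + 0.04z^2.
Invertibility requires all roots to lie outside the unit circle, i.e. |z| > 1 for every root.
Set 1 + (-0.097) z + (0.04) z^2 = 0, i.e. a z^2 + b z + c = 0 with a = 0.04, b = -0.097, c = 1.
Discriminant D = b^2 - 4ac = (-0.097)^2 - 4*(0.04)*1 = 0.009409 - (0.16) = -0.150591.
D < 0, so the roots are the complex-conjugate pair z = (-b +/- i sqrt(-D)) / (2a) = 1.2125 +/- 4.8508i.
For a conjugate pair |z|^2 = z * conj(z) = (product of roots) = c/a = 1/(0.04) = 25, so |z| = sqrt(25) = 5 for both roots.
Moduli of all roots: 5.0000, 5.0000.
All moduli strictly greater than 1? Yes.
Verdict: Invertible.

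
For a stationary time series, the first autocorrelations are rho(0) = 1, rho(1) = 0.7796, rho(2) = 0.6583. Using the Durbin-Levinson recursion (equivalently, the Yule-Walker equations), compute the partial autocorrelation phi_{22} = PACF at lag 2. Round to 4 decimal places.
\phi_{22} = 0.1288

The PACF at lag k is phi_{kk}, the last component of the solution
to the Yule-Walker system G_k phi = r_k where
  (G_k)_{ij} = rho(|i - j|), (r_k)_i = rho(i), i,j = 1..k.
Equivalently, Durbin-Levinson gives phi_{kk} iteratively:
  phi_{11} = rho(1)
  phi_{kk} = [rho(k) - sum_{j=1..k-1} phi_{k-1,j} rho(k-j)]
            / [1 - sum_{j=1..k-1} phi_{k-1,j} rho(j)],
  phi_{k,j} = phi_{k-1,j} - phi_{kk} phi_{k-1,k-j},  j = 1..k-1.
Step k = 1:
  phi_11 = rho(1) = 0.7796.
Step k = 2:
  phi_22 = [rho(2) - phi_11 rho(1)] / [1 - phi_11 rho(1)] = [0.6583 - (0.7796)(0.7796)] / [1 - (0.7796)(0.7796)]
         = 0.05052384 / 0.39222384 = 0.1288.
Therefore phi_{22} = 0.1288.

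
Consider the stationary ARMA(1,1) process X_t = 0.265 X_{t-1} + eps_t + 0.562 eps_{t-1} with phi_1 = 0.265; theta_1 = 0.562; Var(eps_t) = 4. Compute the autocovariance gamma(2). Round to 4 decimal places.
\gamma(2) = 1.0832

Multiply the model equation by X_{t-k} and take expectations. With theta_0 = psi_0 = 1 and psi_j the MA(infinity) weights, this gives
  gamma(k) - sum_i phi_i gamma(k-i) = c_k,
  c_k = sigma^2 * sum_{j=k..q} theta_j psi_{j-k}   (c_k = 0 for k > q),
using gamma(-m) = gamma(m).
psi-weights needed (psi_j = theta_j + sum_i phi_i psi_{j-i}):
  psi_1 = theta_1 + phi_1 = 0.562 + (0.265) = 0.827
Right-hand sides:
  c_0 = sigma^2 (1 + theta_1 psi_1) = 4 * (1 + (0.562)(0.827)) = 4 * 1.464774 = 5.859096
  c_1 = sigma^2 theta_1 = 4 * (0.562) = 2.248
  c_2 = 0
Equations for k = 0 and k = 1 (AR order 1):
  gamma(0) = phi_1 gamma(1) + c_0
  gamma(1) = phi_1 gamma(0) + c_1
Substituting the second into the first: gamma(0) (1 - phi_1^2) = c_0 + phi_1 c_1, so
  gamma(0) = (c_0 + phi_1 c_1) / (1 - phi_1^2) = (5.859096 + (0.265)(2.248)) / (1 - (0.265)^2) = 6.454816 / 0.929775 = 6.942342.
  gamma(1) = phi_1 gamma(0) + c_1 = (0.265)(6.942342) + (2.248) = 4.087721.
For k = 2 (> q): gamma(2) = phi_1 gamma(1) = (0.265)(4.087721) = 1.083246.
Therefore gamma(2) = 1.0832 (to 4 decimal places).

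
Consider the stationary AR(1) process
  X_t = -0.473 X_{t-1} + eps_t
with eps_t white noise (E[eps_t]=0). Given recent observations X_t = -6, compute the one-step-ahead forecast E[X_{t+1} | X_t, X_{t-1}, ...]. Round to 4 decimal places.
E[X_{t+1} \mid \mathcal F_t] = 2.8380

For an AR(p) model X_t = c + sum_i phi_i X_{t-i} + eps_t, the
one-step-ahead conditional mean is
  E[X_{t+1} | X_t, ...] = c + sum_i phi_i X_{t+1-i}.
Substitute known values:
  E[X_{t+1} | ...] = (-0.473) * (-6)
                   = 2.8380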